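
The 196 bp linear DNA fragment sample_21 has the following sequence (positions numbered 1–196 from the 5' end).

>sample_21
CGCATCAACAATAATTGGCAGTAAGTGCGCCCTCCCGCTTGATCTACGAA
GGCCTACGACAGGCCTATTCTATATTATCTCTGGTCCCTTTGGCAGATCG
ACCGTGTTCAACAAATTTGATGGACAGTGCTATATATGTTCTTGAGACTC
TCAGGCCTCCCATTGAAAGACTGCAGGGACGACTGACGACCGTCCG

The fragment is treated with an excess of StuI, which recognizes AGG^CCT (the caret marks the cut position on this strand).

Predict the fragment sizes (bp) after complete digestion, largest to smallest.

92, 52, 41, 11 bp

StuI sites (AGGCCT) start at positions 50, 61, 153.
StuI cuts after base 3 of each site, so after positions 52, 63, 155.
Linear molecule, 3 cuts → 4 fragments:
  1–52 → 52 bp
  53–63 → 11 bp
  64–155 → 92 bp
  156–196 → 41 bp
Sorted largest to smallest: 92, 52, 41, 11 bp.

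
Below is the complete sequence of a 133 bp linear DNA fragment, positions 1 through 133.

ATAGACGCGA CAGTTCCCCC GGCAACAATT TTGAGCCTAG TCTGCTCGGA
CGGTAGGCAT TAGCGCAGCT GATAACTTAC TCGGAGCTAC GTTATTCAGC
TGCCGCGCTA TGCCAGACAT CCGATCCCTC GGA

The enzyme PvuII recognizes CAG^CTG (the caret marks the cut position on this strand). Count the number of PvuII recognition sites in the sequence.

CAGCTG occurs starting at positions 66, 97.
PvuII cuts at 2 sites.

2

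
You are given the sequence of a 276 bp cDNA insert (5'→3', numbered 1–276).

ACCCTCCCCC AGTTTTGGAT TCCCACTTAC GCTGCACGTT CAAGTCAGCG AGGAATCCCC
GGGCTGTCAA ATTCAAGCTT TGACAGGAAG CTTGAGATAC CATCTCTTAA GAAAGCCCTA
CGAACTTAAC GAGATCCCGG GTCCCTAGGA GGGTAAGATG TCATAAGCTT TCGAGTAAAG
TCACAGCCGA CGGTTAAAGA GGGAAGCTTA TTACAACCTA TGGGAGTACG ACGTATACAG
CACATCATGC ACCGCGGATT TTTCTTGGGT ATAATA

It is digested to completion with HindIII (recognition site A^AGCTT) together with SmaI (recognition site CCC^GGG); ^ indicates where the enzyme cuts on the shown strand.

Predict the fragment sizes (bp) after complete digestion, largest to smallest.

HindIII sites (AAGCTT) start at positions 75, 88, 165, 204.
HindIII cuts after the first base of each site, so after positions 75, 88, 165, 204.
SmaI sites (CCCGGG) start at positions 58, 136.
SmaI cuts after base 3 of each site, so after positions 60, 138.
Combined cut positions: 60, 75, 88, 138, 165, 204.
Linear molecule, 6 cuts → 7 fragments:
  1–60 → 60 bp
  61–75 → 15 bp
  76–88 → 13 bp
  89–138 → 50 bp
  139–165 → 27 bp
  166–204 → 39 bp
  205–276 → 72 bp
Sorted largest to smallest: 72, 60, 50, 39, 27, 15, 13 bp.

72, 60, 50, 39, 27, 15, 13 bp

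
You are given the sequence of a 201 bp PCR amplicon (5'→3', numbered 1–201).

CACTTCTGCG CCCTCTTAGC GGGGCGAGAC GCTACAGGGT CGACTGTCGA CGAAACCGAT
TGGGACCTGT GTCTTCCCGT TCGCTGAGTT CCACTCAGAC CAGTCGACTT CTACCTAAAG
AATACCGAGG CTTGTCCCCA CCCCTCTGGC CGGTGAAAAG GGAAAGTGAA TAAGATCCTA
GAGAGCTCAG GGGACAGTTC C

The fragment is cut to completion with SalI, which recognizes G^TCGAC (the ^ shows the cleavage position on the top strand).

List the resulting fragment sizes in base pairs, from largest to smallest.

98, 57, 39, 7 bp

SalI sites (GTCGAC) start at positions 39, 46, 103.
SalI cuts after the first base of each site, so after positions 39, 46, 103.
Linear molecule, 3 cuts → 4 fragments:
  1–39 → 39 bp
  40–46 → 7 bp
  47–103 → 57 bp
  104–201 → 98 bp
Sorted largest to smallest: 98, 57, 39, 7 bp.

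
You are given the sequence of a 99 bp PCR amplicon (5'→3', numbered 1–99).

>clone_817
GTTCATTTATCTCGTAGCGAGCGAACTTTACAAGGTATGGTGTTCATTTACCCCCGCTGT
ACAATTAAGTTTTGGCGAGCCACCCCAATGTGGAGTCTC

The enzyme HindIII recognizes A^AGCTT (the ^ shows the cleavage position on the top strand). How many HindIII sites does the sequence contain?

No occurrence of AAGCTT is present in the sequence.
HindIII does not cut: 0 sites.

0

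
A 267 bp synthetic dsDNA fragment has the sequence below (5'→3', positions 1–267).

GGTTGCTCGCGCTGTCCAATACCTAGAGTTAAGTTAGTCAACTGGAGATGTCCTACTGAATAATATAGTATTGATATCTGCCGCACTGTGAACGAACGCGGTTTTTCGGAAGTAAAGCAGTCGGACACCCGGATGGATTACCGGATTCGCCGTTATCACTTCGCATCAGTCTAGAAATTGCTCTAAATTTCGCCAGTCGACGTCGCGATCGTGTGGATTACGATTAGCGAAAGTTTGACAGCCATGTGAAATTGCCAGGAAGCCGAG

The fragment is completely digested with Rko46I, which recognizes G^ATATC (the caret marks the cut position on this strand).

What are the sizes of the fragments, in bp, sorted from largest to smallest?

194, 73 bp

The Rko46I site (GATATC) starts at position 73.
Rko46I cuts after the first base of each site, so after position 73.
Linear molecule, 1 cut → 2 fragments:
  1–73 → 73 bp
  74–267 → 194 bp
Sorted largest to smallest: 194, 73 bp.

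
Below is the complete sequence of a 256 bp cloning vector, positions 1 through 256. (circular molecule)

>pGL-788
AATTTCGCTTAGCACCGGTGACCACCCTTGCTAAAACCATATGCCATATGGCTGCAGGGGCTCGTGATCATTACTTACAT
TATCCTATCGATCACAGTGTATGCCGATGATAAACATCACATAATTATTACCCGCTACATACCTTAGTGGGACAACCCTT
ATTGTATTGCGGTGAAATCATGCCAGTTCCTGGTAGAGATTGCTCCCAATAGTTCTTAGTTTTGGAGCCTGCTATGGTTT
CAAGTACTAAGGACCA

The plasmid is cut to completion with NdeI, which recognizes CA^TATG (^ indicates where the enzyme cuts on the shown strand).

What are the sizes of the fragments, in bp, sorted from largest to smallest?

249, 7 bp

NdeI sites (CATATG) start at positions 38, 45.
NdeI cuts after base 2 of each site, so after positions 39, 46.
Circular molecule, 2 cuts → 2 fragments:
  40–46 → 7 bp
  47–256 then 1–39 → 210 + 39 = 249 bp
Sorted largest to smallest: 249, 7 bp.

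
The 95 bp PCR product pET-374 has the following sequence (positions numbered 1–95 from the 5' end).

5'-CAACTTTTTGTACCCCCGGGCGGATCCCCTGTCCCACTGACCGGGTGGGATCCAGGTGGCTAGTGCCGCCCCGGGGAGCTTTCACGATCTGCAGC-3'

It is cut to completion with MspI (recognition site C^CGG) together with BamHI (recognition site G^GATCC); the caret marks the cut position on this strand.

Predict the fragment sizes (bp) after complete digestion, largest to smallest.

MspI sites (CCGG) start at positions 16, 41, 71.
MspI cuts after the first base of each site, so after positions 16, 41, 71.
BamHI sites (GGATCC) start at positions 22, 48.
BamHI cuts after the first base of each site, so after positions 22, 48.
Combined cut positions: 16, 22, 41, 48, 71.
Linear molecule, 5 cuts → 6 fragments:
  1–16 → 16 bp
  17–22 → 6 bp
  23–41 → 19 bp
  42–48 → 7 bp
  49–71 → 23 bp
  72–95 → 24 bp
Sorted largest to smallest: 24, 23, 19, 16, 7, 6 bp.

24, 23, 19, 16, 7, 6 bp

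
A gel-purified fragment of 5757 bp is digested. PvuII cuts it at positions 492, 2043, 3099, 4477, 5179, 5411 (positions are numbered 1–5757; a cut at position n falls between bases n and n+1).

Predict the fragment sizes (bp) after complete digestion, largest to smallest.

Linear molecule, 6 cuts → 7 fragments:
  492 − 0 = 492 bp
  2043 − 492 = 1551 bp
  3099 − 2043 = 1056 bp
  4477 − 3099 = 1378 bp
  5179 − 4477 = 702 bp
  5411 − 5179 = 232 bp
  5757 − 5411 = 346 bp
Sorted largest to smallest: 1551, 1378, 1056, 702, 492, 346, 232 bp.

1551, 1378, 1056, 702, 492, 346, 232 bp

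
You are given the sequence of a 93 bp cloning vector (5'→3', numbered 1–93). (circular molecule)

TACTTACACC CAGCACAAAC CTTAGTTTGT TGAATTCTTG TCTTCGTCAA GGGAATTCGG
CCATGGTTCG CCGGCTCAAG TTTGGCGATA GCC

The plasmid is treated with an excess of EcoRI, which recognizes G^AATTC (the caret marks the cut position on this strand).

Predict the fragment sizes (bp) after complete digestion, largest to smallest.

EcoRI sites (GAATTC) start at positions 32, 53.
EcoRI cuts after the first base of each site, so after positions 32, 53.
Circular molecule, 2 cuts → 2 fragments:
  33–53 → 21 bp
  54–93 then 1–32 → 40 + 32 = 72 bp
Sorted largest to smallest: 72, 21 bp.

72, 21 bp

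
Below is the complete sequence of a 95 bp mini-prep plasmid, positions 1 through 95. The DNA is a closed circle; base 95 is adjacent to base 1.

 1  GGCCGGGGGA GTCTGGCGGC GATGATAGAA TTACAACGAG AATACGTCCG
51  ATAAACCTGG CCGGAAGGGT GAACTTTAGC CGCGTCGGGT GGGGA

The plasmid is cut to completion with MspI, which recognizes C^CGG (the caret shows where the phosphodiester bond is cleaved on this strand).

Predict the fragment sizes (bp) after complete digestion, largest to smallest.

MspI sites (CCGG) start at positions 3, 61.
MspI cuts after the first base of each site, so after positions 3, 61.
Circular molecule, 2 cuts → 2 fragments:
  4–61 → 58 bp
  62–95 then 1–3 → 34 + 3 = 37 bp
Sorted largest to smallest: 58, 37 bp.

58, 37 bp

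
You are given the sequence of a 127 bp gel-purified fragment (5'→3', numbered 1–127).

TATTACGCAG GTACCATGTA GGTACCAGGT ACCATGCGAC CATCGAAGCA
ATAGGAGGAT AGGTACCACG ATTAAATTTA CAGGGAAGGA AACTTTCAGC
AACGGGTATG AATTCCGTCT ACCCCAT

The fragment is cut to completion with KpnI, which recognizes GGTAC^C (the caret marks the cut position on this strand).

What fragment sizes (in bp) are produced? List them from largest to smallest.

61, 34, 14, 11, 7 bp

KpnI sites (GGTACC) start at positions 10, 21, 28, 62.
KpnI cuts after base 5 of each site (before the last base), so after positions 14, 25, 32, 66.
Linear molecule, 4 cuts → 5 fragments:
  1–14 → 14 bp
  15–25 → 11 bp
  26–32 → 7 bp
  33–66 → 34 bp
  67–127 → 61 bp
Sorted largest to smallest: 61, 34, 14, 11, 7 bp.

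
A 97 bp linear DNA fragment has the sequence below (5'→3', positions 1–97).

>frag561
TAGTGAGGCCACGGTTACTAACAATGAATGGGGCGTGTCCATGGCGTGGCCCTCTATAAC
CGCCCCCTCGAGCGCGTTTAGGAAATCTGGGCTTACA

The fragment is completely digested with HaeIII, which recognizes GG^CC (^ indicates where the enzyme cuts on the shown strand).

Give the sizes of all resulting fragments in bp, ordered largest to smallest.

HaeIII sites (GGCC) start at positions 7, 48.
HaeIII cuts after base 2 of each site, so after positions 8, 49.
Linear molecule, 2 cuts → 3 fragments:
  1–8 → 8 bp
  9–49 → 41 bp
  50–97 → 48 bp
Sorted largest to smallest: 48, 41, 8 bp.

48, 41, 8 bp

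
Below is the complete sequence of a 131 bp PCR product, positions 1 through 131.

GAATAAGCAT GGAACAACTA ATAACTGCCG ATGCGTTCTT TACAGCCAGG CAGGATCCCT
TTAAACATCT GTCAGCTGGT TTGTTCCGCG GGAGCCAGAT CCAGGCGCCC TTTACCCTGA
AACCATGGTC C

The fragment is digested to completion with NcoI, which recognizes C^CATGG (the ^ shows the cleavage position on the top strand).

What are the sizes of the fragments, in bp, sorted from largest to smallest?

The NcoI site (CCATGG) starts at position 123.
NcoI cuts after the first base of each site, so after position 123.
Linear molecule, 1 cut → 2 fragments:
  1–123 → 123 bp
  124–131 → 8 bp
Sorted largest to smallest: 123, 8 bp.

123, 8 bp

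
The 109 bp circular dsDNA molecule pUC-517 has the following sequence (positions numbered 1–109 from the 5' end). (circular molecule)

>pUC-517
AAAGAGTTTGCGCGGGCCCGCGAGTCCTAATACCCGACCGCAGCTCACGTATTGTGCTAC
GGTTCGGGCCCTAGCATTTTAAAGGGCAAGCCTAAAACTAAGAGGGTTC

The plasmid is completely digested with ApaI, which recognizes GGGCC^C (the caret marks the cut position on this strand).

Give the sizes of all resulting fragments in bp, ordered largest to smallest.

ApaI sites (GGGCCC) start at positions 14, 66.
ApaI cuts after base 5 of each site (before the last base), so after positions 18, 70.
Circular molecule, 2 cuts → 2 fragments:
  19–70 → 52 bp
  71–109 then 1–18 → 39 + 18 = 57 bp
Sorted largest to smallest: 57, 52 bp.

57, 52 bp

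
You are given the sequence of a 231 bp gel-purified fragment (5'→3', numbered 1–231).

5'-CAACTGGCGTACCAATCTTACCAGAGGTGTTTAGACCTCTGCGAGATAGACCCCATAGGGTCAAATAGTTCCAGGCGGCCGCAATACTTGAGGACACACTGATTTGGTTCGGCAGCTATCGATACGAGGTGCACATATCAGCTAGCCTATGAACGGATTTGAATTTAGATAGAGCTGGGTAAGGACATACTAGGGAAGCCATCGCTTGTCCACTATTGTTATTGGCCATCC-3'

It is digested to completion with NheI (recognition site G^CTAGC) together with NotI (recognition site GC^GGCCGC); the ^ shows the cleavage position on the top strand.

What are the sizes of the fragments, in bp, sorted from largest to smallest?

90, 76, 65 bp

The NheI site (GCTAGC) starts at position 141.
NheI cuts after the first base of each site, so after position 141.
The NotI site (GCGGCCGC) starts at position 75.
NotI cuts after base 2 of each site, so after position 76.
Combined cut positions: 76, 141.
Linear molecule, 2 cuts → 3 fragments:
  1–76 → 76 bp
  77–141 → 65 bp
  142–231 → 90 bp
Sorted largest to smallest: 90, 76, 65 bp.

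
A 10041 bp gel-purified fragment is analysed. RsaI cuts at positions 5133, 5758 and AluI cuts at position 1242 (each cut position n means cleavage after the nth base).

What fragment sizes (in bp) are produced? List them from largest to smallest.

Combined cut positions (sorted): 1242, 5133, 5758.
Linear molecule, 3 cuts → 4 fragments:
  1242 − 0 = 1242 bp
  5133 − 1242 = 3891 bp
  5758 − 5133 = 625 bp
  10041 − 5758 = 4283 bp
Sorted largest to smallest: 4283, 3891, 1242, 625 bp.

4283, 3891, 1242, 625 bp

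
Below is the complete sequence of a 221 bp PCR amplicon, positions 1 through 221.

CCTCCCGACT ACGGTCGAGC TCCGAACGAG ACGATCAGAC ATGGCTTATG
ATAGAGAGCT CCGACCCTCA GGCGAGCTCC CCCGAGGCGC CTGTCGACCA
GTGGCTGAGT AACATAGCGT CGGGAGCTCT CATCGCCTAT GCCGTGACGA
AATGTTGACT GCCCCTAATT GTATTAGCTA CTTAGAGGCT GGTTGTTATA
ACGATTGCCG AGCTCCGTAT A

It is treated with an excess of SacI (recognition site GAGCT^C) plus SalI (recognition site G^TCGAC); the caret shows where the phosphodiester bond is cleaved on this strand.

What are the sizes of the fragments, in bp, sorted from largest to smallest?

SacI sites (GAGCTC) start at positions 17, 56, 74, 124, 210.
SacI cuts after base 5 of each site (before the last base), so after positions 21, 60, 78, 128, 214.
The SalI site (GTCGAC) starts at position 93.
SalI cuts after the first base of each site, so after position 93.
Combined cut positions: 21, 60, 78, 93, 128, 214.
Linear molecule, 6 cuts → 7 fragments:
  1–21 → 21 bp
  22–60 → 39 bp
  61–78 → 18 bp
  79–93 → 15 bp
  94–128 → 35 bp
  129–214 → 86 bp
  215–221 → 7 bp
Sorted largest to smallest: 86, 39, 35, 21, 18, 15, 7 bp.

86, 39, 35, 21, 18, 15, 7 bp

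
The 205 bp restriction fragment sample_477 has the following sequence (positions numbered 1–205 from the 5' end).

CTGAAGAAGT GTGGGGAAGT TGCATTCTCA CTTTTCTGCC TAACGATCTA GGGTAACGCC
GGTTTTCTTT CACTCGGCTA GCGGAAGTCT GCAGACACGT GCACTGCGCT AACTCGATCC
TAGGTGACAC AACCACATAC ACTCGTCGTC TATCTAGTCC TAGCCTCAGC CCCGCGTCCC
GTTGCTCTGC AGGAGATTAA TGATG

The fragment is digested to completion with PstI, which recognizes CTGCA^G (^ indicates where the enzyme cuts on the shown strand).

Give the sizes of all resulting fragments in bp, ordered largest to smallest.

PstI sites (CTGCAG) start at positions 89, 187.
PstI cuts after base 5 of each site (before the last base), so after positions 93, 191.
Linear molecule, 2 cuts → 3 fragments:
  1–93 → 93 bp
  94–191 → 98 bp
  192–205 → 14 bp
Sorted largest to smallest: 98, 93, 14 bp.

98, 93, 14 bp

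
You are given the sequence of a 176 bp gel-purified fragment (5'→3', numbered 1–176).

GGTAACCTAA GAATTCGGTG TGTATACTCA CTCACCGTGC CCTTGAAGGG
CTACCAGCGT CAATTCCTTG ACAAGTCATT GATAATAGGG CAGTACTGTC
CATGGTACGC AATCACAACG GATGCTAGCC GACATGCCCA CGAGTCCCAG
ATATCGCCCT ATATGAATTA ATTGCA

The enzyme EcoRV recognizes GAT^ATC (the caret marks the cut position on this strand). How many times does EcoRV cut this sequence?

GATATC occurs starting at position 150.
EcoRV cuts at 1 site.

1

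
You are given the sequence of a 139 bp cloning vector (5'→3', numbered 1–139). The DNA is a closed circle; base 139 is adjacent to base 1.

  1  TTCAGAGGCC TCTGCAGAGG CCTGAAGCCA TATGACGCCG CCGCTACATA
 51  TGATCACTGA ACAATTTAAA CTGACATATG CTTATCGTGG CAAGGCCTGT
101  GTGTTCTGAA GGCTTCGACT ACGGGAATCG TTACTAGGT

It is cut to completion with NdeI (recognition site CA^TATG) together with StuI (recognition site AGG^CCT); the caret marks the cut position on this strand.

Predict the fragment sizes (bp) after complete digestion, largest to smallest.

NdeI sites (CATATG) start at positions 29, 47, 75.
NdeI cuts after base 2 of each site, so after positions 30, 48, 76.
StuI sites (AGGCCT) start at positions 6, 18, 93.
StuI cuts after base 3 of each site, so after positions 8, 20, 95.
Combined cut positions: 8, 20, 30, 48, 76, 95.
Circular molecule, 6 cuts → 6 fragments:
  9–20 → 12 bp
  21–30 → 10 bp
  31–48 → 18 bp
  49–76 → 28 bp
  77–95 → 19 bp
  96–139 then 1–8 → 44 + 8 = 52 bp
Sorted largest to smallest: 52, 28, 19, 18, 12, 10 bp.

52, 28, 19, 18, 12, 10 bp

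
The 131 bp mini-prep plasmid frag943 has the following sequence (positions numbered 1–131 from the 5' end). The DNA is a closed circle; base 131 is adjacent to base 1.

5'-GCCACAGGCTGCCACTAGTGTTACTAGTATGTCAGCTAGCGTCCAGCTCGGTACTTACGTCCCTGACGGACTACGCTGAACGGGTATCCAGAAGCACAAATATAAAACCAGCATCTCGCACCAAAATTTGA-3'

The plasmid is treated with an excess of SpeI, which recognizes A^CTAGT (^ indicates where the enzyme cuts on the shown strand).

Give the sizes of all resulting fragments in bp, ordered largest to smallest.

122, 9 bp

SpeI sites (ACTAGT) start at positions 14, 23.
SpeI cuts after the first base of each site, so after positions 14, 23.
Circular molecule, 2 cuts → 2 fragments:
  15–23 → 9 bp
  24–131 then 1–14 → 108 + 14 = 122 bp
Sorted largest to smallest: 122, 9 bp.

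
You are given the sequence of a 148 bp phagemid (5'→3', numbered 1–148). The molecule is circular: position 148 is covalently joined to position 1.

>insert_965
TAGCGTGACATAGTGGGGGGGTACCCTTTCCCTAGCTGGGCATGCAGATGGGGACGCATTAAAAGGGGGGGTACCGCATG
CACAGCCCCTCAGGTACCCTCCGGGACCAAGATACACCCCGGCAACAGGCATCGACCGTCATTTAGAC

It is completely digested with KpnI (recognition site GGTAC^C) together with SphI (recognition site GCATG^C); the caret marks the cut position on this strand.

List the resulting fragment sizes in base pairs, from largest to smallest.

KpnI sites (GGTACC) start at positions 20, 70, 93.
KpnI cuts after base 5 of each site (before the last base), so after positions 24, 74, 97.
SphI sites (GCATGC) start at positions 40, 76.
SphI cuts after base 5 of each site (before the last base), so after positions 44, 80.
Combined cut positions: 24, 44, 74, 80, 97.
Circular molecule, 5 cuts → 5 fragments:
  25–44 → 20 bp
  45–74 → 30 bp
  75–80 → 6 bp
  81–97 → 17 bp
  98–148 then 1–24 → 51 + 24 = 75 bp
Sorted largest to smallest: 75, 30, 20, 17, 6 bp.

75, 30, 20, 17, 6 bp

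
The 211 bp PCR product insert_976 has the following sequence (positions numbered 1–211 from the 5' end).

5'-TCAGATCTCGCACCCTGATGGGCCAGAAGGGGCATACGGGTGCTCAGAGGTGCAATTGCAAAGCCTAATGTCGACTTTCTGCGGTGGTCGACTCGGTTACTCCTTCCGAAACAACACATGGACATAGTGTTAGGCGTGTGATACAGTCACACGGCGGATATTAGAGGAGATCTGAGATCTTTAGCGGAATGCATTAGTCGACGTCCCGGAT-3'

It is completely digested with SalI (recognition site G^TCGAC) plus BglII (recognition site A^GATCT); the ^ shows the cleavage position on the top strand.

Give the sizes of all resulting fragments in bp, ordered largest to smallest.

SalI sites (GTCGAC) start at positions 70, 87, 197.
SalI cuts after the first base of each site, so after positions 70, 87, 197.
BglII sites (AGATCT) start at positions 3, 168, 175.
BglII cuts after the first base of each site, so after positions 3, 168, 175.
Combined cut positions: 3, 70, 87, 168, 175, 197.
Linear molecule, 6 cuts → 7 fragments:
  1–3 → 3 bp
  4–70 → 67 bp
  71–87 → 17 bp
  88–168 → 81 bp
  169–175 → 7 bp
  176–197 → 22 bp
  198–211 → 14 bp
Sorted largest to smallest: 81, 67, 22, 17, 14, 7, 3 bp.

81, 67, 22, 17, 14, 7, 3 bp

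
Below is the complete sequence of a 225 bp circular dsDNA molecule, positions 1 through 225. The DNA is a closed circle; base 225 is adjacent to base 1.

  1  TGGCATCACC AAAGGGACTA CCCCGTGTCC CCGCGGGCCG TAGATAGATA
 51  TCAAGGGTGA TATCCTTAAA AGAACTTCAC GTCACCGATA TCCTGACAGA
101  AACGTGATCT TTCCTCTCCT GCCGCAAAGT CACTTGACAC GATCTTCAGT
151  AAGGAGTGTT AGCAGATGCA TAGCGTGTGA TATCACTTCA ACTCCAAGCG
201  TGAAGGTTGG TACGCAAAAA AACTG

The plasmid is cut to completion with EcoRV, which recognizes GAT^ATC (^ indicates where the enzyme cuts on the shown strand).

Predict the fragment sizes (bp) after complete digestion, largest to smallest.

93, 92, 28, 12 bp

EcoRV sites (GATATC) start at positions 47, 59, 87, 179.
EcoRV cuts after base 3 of each site, so after positions 49, 61, 89, 181.
Circular molecule, 4 cuts → 4 fragments:
  50–61 → 12 bp
  62–89 → 28 bp
  90–181 → 92 bp
  182–225 then 1–49 → 44 + 49 = 93 bp
Sorted largest to smallest: 93, 92, 28, 12 bp.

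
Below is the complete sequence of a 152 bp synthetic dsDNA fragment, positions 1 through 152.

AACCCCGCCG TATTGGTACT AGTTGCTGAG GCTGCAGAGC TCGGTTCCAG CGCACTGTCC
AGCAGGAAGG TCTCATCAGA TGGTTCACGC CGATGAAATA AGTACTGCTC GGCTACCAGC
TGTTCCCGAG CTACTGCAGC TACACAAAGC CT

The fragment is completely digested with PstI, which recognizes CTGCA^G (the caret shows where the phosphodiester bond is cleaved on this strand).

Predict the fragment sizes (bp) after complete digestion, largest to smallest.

102, 36, 14 bp

PstI sites (CTGCAG) start at positions 32, 134.
PstI cuts after base 5 of each site (before the last base), so after positions 36, 138.
Linear molecule, 2 cuts → 3 fragments:
  1–36 → 36 bp
  37–138 → 102 bp
  139–152 → 14 bp
Sorted largest to smallest: 102, 36, 14 bp.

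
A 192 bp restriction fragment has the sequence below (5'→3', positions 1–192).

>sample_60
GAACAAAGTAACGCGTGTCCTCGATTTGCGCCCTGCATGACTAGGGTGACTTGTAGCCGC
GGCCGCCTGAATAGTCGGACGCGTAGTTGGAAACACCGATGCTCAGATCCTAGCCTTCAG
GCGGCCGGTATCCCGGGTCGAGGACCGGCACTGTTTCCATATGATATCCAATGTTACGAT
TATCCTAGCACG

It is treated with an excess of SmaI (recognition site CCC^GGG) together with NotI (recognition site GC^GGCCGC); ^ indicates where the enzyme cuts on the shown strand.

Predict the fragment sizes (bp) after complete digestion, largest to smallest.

The SmaI site (CCCGGG) starts at position 132.
SmaI cuts after base 3 of each site, so after position 134.
The NotI site (GCGGCCGC) starts at position 59.
NotI cuts after base 2 of each site, so after position 60.
Combined cut positions: 60, 134.
Linear molecule, 2 cuts → 3 fragments:
  1–60 → 60 bp
  61–134 → 74 bp
  135–192 → 58 bp
Sorted largest to smallest: 74, 60, 58 bp.

74, 60, 58 bp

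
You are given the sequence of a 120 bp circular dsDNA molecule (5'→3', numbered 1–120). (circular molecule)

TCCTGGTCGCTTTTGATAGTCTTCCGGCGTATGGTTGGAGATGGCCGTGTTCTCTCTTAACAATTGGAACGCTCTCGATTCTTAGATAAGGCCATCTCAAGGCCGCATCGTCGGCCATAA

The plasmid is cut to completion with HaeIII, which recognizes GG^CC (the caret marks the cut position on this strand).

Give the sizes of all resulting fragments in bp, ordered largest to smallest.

50, 47, 12, 11 bp

HaeIII sites (GGCC) start at positions 43, 90, 101, 113.
HaeIII cuts after base 2 of each site, so after positions 44, 91, 102, 114.
Circular molecule, 4 cuts → 4 fragments:
  45–91 → 47 bp
  92–102 → 11 bp
  103–114 → 12 bp
  115–120 then 1–44 → 6 + 44 = 50 bp
Sorted largest to smallest: 50, 47, 12, 11 bp.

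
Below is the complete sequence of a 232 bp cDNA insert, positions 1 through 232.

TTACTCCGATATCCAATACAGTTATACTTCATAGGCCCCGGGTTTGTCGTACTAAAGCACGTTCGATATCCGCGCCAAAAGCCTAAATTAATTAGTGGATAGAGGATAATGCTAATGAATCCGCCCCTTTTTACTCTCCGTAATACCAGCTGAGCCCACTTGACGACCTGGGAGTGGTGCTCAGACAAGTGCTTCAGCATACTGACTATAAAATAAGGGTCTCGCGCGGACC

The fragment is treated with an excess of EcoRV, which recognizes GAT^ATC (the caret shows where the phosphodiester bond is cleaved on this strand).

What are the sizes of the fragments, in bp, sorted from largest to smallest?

165, 57, 10 bp

EcoRV sites (GATATC) start at positions 8, 65.
EcoRV cuts after base 3 of each site, so after positions 10, 67.
Linear molecule, 2 cuts → 3 fragments:
  1–10 → 10 bp
  11–67 → 57 bp
  68–232 → 165 bp
Sorted largest to smallest: 165, 57, 10 bp.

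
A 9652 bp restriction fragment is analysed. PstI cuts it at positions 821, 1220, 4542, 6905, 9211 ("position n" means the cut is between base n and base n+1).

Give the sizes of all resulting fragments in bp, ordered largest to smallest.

3322, 2363, 2306, 821, 441, 399 bp

Linear molecule, 5 cuts → 6 fragments:
  821 − 0 = 821 bp
  1220 − 821 = 399 bp
  4542 − 1220 = 3322 bp
  6905 − 4542 = 2363 bp
  9211 − 6905 = 2306 bp
  9652 − 9211 = 441 bp
Sorted largest to smallest: 3322, 2363, 2306, 821, 441, 399 bp.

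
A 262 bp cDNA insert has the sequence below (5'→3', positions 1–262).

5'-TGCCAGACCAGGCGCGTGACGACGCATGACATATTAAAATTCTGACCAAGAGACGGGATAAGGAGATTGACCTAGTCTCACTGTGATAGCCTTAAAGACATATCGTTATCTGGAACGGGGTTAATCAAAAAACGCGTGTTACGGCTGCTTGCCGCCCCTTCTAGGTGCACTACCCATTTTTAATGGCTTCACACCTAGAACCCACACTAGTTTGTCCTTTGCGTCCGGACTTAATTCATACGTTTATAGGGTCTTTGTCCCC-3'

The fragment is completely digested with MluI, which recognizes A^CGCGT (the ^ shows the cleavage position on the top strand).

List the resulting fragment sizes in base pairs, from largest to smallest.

132, 130 bp

The MluI site (ACGCGT) starts at position 132.
MluI cuts after the first base of each site, so after position 132.
Linear molecule, 1 cut → 2 fragments:
  1–132 → 132 bp
  133–262 → 130 bp
Sorted largest to smallest: 132, 130 bp.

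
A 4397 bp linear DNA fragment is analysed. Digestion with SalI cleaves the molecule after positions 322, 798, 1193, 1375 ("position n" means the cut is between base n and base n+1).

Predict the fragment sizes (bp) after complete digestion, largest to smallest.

Linear molecule, 4 cuts → 5 fragments:
  322 − 0 = 322 bp
  798 − 322 = 476 bp
  1193 − 798 = 395 bp
  1375 − 1193 = 182 bp
  4397 − 1375 = 3022 bp
Sorted largest to smallest: 3022, 476, 395, 322, 182 bp.

3022, 476, 395, 322, 182 bp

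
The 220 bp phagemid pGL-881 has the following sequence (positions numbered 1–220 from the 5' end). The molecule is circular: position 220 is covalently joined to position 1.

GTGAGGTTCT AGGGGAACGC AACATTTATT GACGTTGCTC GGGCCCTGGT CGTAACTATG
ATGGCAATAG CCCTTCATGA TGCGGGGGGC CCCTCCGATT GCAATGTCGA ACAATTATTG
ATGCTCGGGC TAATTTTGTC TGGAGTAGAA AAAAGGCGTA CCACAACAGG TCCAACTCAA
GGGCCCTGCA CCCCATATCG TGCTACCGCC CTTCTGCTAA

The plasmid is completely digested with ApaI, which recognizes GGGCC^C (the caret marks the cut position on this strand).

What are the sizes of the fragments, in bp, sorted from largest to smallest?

94, 80, 46 bp

ApaI sites (GGGCCC) start at positions 41, 87, 181.
ApaI cuts after base 5 of each site (before the last base), so after positions 45, 91, 185.
Circular molecule, 3 cuts → 3 fragments:
  46–91 → 46 bp
  92–185 → 94 bp
  186–220 then 1–45 → 35 + 45 = 80 bp
Sorted largest to smallest: 94, 80, 46 bp.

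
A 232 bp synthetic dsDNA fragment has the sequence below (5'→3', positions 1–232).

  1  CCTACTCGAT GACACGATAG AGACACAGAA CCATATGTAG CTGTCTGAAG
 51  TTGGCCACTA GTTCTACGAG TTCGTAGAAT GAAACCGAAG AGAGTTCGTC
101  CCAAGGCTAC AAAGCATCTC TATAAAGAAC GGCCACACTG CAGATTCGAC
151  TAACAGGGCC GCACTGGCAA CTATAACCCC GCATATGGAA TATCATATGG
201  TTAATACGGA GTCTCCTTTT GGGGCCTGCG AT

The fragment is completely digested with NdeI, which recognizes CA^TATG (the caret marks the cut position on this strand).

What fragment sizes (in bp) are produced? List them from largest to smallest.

150, 37, 33, 12 bp

NdeI sites (CATATG) start at positions 32, 182, 194.
NdeI cuts after base 2 of each site, so after positions 33, 183, 195.
Linear molecule, 3 cuts → 4 fragments:
  1–33 → 33 bp
  34–183 → 150 bp
  184–195 → 12 bp
  196–232 → 37 bp
Sorted largest to smallest: 150, 37, 33, 12 bp.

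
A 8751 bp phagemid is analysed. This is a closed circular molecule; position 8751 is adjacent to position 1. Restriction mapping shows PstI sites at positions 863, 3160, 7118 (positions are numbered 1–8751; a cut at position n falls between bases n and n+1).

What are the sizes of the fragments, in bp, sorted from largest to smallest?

3958, 2496, 2297 bp

Circular molecule, 3 cuts → 3 fragments:
  3160 − 863 = 2297 bp
  7118 − 3160 = 3958 bp
  wrap: 8751 − 7118 + 863 = 2496 bp
Sorted largest to smallest: 3958, 2496, 2297 bp.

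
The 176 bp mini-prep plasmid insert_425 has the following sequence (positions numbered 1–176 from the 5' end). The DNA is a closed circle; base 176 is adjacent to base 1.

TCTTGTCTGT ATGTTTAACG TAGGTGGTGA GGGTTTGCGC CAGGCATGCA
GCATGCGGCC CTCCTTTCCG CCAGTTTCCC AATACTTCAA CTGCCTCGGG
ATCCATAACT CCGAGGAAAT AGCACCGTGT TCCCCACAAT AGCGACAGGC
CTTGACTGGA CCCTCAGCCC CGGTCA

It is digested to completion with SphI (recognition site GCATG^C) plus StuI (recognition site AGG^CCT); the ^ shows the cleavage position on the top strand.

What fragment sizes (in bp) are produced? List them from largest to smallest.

SphI sites (GCATGC) start at positions 44, 51.
SphI cuts after base 5 of each site (before the last base), so after positions 48, 55.
The StuI site (AGGCCT) starts at position 147.
StuI cuts after base 3 of each site, so after position 149.
Combined cut positions: 48, 55, 149.
Circular molecule, 3 cuts → 3 fragments:
  49–55 → 7 bp
  56–149 → 94 bp
  150–176 then 1–48 → 27 + 48 = 75 bp
Sorted largest to smallest: 94, 75, 7 bp.

94, 75, 7 bp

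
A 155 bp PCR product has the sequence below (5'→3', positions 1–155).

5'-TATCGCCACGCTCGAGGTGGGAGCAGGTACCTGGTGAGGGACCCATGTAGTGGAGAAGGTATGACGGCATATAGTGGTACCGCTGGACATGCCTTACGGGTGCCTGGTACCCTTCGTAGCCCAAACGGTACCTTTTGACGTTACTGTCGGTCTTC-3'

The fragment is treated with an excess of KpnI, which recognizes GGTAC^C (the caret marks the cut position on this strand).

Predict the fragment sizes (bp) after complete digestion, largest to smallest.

KpnI sites (GGTACC) start at positions 26, 76, 106, 127.
KpnI cuts after base 5 of each site (before the last base), so after positions 30, 80, 110, 131.
Linear molecule, 4 cuts → 5 fragments:
  1–30 → 30 bp
  31–80 → 50 bp
  81–110 → 30 bp
  111–131 → 21 bp
  132–155 → 24 bp
Sorted largest to smallest: 50, 30, 30, 24, 21 bp.

50, 30, 30, 24, 21 bp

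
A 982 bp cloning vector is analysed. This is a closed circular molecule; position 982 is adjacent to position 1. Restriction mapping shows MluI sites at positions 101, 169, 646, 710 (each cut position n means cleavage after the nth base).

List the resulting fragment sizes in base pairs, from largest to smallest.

477, 373, 68, 64 bp

Circular molecule, 4 cuts → 4 fragments:
  169 − 101 = 68 bp
  646 − 169 = 477 bp
  710 − 646 = 64 bp
  wrap: 982 − 710 + 101 = 373 bp
Sorted largest to smallest: 477, 373, 68, 64 bp.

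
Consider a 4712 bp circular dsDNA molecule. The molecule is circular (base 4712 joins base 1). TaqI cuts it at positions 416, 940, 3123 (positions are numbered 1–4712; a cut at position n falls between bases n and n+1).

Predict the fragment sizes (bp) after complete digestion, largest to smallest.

2183, 2005, 524 bp

Circular molecule, 3 cuts → 3 fragments:
  940 − 416 = 524 bp
  3123 − 940 = 2183 bp
  wrap: 4712 − 3123 + 416 = 2005 bp
Sorted largest to smallest: 2183, 2005, 524 bp.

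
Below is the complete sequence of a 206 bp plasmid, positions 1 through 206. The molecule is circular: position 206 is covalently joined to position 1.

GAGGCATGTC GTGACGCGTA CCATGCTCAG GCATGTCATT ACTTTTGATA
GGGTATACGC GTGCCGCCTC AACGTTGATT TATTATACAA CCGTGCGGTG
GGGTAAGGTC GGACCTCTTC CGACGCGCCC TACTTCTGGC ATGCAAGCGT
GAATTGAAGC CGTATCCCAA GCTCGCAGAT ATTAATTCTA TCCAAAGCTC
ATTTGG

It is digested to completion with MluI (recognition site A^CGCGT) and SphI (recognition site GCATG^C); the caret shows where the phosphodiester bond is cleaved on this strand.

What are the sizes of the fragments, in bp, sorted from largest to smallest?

86, 77, 43 bp

MluI sites (ACGCGT) start at positions 14, 57.
MluI cuts after the first base of each site, so after positions 14, 57.
The SphI site (GCATGC) starts at position 139.
SphI cuts after base 5 of each site (before the last base), so after position 143.
Combined cut positions: 14, 57, 143.
Circular molecule, 3 cuts → 3 fragments:
  15–57 → 43 bp
  58–143 → 86 bp
  144–206 then 1–14 → 63 + 14 = 77 bp
Sorted largest to smallest: 86, 77, 43 bp.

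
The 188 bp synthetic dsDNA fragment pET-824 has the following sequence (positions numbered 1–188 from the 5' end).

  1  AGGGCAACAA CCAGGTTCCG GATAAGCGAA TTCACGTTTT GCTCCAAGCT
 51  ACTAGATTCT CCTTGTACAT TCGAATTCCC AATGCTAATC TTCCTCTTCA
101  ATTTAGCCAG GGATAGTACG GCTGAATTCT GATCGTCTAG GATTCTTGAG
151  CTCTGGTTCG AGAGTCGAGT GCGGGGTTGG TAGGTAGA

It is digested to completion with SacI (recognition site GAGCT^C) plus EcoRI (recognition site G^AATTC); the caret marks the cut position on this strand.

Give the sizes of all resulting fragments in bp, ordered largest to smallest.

51, 45, 36, 28, 28 bp

The SacI site (GAGCTC) starts at position 148.
SacI cuts after base 5 of each site (before the last base), so after position 152.
EcoRI sites (GAATTC) start at positions 28, 73, 124.
EcoRI cuts after the first base of each site, so after positions 28, 73, 124.
Combined cut positions: 28, 73, 124, 152.
Linear molecule, 4 cuts → 5 fragments:
  1–28 → 28 bp
  29–73 → 45 bp
  74–124 → 51 bp
  125–152 → 28 bp
  153–188 → 36 bp
Sorted largest to smallest: 51, 45, 36, 28, 28 bp.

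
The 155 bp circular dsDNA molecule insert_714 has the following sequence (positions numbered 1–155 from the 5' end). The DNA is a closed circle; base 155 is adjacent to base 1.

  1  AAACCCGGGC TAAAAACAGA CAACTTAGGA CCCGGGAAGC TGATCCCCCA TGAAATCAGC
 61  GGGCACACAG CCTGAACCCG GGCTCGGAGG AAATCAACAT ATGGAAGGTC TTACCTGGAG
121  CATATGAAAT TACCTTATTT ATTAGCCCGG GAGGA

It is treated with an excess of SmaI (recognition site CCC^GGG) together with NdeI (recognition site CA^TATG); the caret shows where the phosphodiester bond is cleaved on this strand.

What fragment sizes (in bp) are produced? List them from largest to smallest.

46, 27, 26, 23, 20, 13 bp

SmaI sites (CCCGGG) start at positions 4, 31, 77, 146.
SmaI cuts after base 3 of each site, so after positions 6, 33, 79, 148.
NdeI sites (CATATG) start at positions 98, 121.
NdeI cuts after base 2 of each site, so after positions 99, 122.
Combined cut positions: 6, 33, 79, 99, 122, 148.
Circular molecule, 6 cuts → 6 fragments:
  7–33 → 27 bp
  34–79 → 46 bp
  80–99 → 20 bp
  100–122 → 23 bp
  123–148 → 26 bp
  149–155 then 1–6 → 7 + 6 = 13 bp
Sorted largest to smallest: 46, 27, 26, 23, 20, 13 bp.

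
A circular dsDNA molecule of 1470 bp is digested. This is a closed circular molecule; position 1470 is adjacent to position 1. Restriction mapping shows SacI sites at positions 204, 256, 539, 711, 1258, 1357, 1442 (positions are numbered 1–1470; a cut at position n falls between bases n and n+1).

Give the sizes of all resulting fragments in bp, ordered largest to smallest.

547, 283, 232, 172, 99, 85, 52 bp

Circular molecule, 7 cuts → 7 fragments:
  256 − 204 = 52 bp
  539 − 256 = 283 bp
  711 − 539 = 172 bp
  1258 − 711 = 547 bp
  1357 − 1258 = 99 bp
  1442 − 1357 = 85 bp
  wrap: 1470 − 1442 + 204 = 232 bp
Sorted largest to smallest: 547, 283, 232, 172, 99, 85, 52 bp.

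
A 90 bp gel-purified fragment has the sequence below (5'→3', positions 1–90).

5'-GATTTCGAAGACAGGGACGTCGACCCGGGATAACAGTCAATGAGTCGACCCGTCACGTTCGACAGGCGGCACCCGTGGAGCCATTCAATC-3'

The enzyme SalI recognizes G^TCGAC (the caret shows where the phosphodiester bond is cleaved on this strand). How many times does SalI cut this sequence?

2

GTCGAC occurs starting at positions 19, 44.
SalI cuts at 2 sites.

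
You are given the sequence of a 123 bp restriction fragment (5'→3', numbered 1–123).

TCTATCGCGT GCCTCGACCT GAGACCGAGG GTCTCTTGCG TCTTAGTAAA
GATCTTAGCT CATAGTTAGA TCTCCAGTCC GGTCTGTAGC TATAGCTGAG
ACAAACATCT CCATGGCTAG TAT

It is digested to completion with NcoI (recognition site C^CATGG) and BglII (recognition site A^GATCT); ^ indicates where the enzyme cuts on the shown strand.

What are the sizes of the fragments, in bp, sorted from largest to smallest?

50, 43, 18, 12 bp

The NcoI site (CCATGG) starts at position 111.
NcoI cuts after the first base of each site, so after position 111.
BglII sites (AGATCT) start at positions 50, 68.
BglII cuts after the first base of each site, so after positions 50, 68.
Combined cut positions: 50, 68, 111.
Linear molecule, 3 cuts → 4 fragments:
  1–50 → 50 bp
  51–68 → 18 bp
  69–111 → 43 bp
  112–123 → 12 bp
Sorted largest to smallest: 50, 43, 18, 12 bp.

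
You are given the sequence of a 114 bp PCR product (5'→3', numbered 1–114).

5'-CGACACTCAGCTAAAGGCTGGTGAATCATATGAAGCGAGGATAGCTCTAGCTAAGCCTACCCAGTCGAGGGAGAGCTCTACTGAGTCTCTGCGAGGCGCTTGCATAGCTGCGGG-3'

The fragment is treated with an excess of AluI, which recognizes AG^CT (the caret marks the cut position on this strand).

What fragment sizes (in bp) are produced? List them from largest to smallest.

AluI sites (AGCT) start at positions 9, 43, 49, 74, 106.
AluI cuts after base 2 of each site, so after positions 10, 44, 50, 75, 107.
Linear molecule, 5 cuts → 6 fragments:
  1–10 → 10 bp
  11–44 → 34 bp
  45–50 → 6 bp
  51–75 → 25 bp
  76–107 → 32 bp
  108–114 → 7 bp
Sorted largest to smallest: 34, 32, 25, 10, 7, 6 bp.

34, 32, 25, 10, 7, 6 bp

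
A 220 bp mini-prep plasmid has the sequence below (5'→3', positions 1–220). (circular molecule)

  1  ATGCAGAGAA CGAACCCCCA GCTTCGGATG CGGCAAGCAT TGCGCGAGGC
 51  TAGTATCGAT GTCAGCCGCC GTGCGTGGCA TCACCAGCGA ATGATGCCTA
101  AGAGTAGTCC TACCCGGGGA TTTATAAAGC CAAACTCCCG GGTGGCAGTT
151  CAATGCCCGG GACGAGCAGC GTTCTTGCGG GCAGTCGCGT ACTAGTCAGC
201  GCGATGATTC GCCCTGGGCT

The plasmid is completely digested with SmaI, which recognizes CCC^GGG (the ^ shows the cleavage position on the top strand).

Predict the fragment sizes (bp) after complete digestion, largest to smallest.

SmaI sites (CCCGGG) start at positions 113, 137, 156.
SmaI cuts after base 3 of each site, so after positions 115, 139, 158.
Circular molecule, 3 cuts → 3 fragments:
  116–139 → 24 bp
  140–158 → 19 bp
  159–220 then 1–115 → 62 + 115 = 177 bp
Sorted largest to smallest: 177, 24, 19 bp.

177, 24, 19 bp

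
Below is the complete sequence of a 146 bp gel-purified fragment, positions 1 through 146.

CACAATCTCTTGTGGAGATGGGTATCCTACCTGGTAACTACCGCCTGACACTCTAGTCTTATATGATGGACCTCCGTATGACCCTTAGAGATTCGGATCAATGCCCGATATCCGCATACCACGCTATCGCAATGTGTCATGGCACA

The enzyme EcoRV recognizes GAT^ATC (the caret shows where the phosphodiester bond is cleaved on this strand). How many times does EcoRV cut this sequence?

GATATC occurs starting at position 107.
EcoRV cuts at 1 site.

1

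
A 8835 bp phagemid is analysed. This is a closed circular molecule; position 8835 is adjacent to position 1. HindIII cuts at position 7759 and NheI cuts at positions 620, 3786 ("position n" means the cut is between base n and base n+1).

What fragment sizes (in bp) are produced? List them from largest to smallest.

Combined cut positions (sorted): 620, 3786, 7759.
Circular molecule, 3 cuts → 3 fragments:
  3786 − 620 = 3166 bp
  7759 − 3786 = 3973 bp
  wrap: 8835 − 7759 + 620 = 1696 bp
Sorted largest to smallest: 3973, 3166, 1696 bp.

3973, 3166, 1696 bp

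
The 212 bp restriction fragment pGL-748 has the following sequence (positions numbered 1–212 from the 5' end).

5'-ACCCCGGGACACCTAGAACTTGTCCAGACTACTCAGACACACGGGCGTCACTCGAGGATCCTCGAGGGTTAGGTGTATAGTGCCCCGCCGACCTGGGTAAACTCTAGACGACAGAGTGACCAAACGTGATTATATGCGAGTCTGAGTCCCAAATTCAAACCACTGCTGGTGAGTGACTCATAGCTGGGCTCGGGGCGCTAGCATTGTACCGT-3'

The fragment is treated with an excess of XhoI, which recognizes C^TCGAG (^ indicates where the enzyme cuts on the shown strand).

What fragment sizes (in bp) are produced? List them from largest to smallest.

XhoI sites (CTCGAG) start at positions 51, 61.
XhoI cuts after the first base of each site, so after positions 51, 61.
Linear molecule, 2 cuts → 3 fragments:
  1–51 → 51 bp
  52–61 → 10 bp
  62–212 → 151 bp
Sorted largest to smallest: 151, 51, 10 bp.

151, 51, 10 bp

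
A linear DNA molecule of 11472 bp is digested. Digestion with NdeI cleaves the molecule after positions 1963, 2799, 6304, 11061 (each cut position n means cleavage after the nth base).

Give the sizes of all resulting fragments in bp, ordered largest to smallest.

4757, 3505, 1963, 836, 411 bp

Linear molecule, 4 cuts → 5 fragments:
  1963 − 0 = 1963 bp
  2799 − 1963 = 836 bp
  6304 − 2799 = 3505 bp
  11061 − 6304 = 4757 bp
  11472 − 11061 = 411 bp
Sorted largest to smallest: 4757, 3505, 1963, 836, 411 bp.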